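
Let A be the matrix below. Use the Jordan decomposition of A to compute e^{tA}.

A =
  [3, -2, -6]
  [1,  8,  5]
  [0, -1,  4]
e^{tA} =
  [t^2*exp(5*t) - 2*t*exp(5*t) + exp(5*t), 2*t^2*exp(5*t) - 2*t*exp(5*t), 4*t^2*exp(5*t) - 6*t*exp(5*t)]
  [t^2*exp(5*t)/2 + t*exp(5*t), t^2*exp(5*t) + 3*t*exp(5*t) + exp(5*t), 2*t^2*exp(5*t) + 5*t*exp(5*t)]
  [-t^2*exp(5*t)/2, -t^2*exp(5*t) - t*exp(5*t), -2*t^2*exp(5*t) - t*exp(5*t) + exp(5*t)]

Strategy: write A = P · J · P⁻¹ where J is a Jordan canonical form, so e^{tA} = P · e^{tJ} · P⁻¹, and e^{tJ} can be computed block-by-block.

A has Jordan form
J =
  [5, 1, 0]
  [0, 5, 1]
  [0, 0, 5]
(up to reordering of blocks).

Per-block formulas:
  For a 3×3 Jordan block J_3(5): exp(t · J_3(5)) = e^(5t)·(I + t·N + (t^2/2)·N^2), where N is the 3×3 nilpotent shift.

After assembling e^{tJ} and conjugating by P, we get:

e^{tA} =
  [t^2*exp(5*t) - 2*t*exp(5*t) + exp(5*t), 2*t^2*exp(5*t) - 2*t*exp(5*t), 4*t^2*exp(5*t) - 6*t*exp(5*t)]
  [t^2*exp(5*t)/2 + t*exp(5*t), t^2*exp(5*t) + 3*t*exp(5*t) + exp(5*t), 2*t^2*exp(5*t) + 5*t*exp(5*t)]
  [-t^2*exp(5*t)/2, -t^2*exp(5*t) - t*exp(5*t), -2*t^2*exp(5*t) - t*exp(5*t) + exp(5*t)]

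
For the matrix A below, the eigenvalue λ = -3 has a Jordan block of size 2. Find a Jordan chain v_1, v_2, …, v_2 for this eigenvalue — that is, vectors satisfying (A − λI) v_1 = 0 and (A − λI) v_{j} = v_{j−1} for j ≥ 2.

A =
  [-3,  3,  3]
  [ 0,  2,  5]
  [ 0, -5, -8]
A Jordan chain for λ = -3 of length 2:
v_1 = (3, 5, -5)ᵀ
v_2 = (0, 1, 0)ᵀ

Let N = A − (-3)·I. We want v_2 with N^2 v_2 = 0 but N^1 v_2 ≠ 0; then v_{j-1} := N · v_j for j = 2, …, 2.

Pick v_2 = (0, 1, 0)ᵀ.
Then v_1 = N · v_2 = (3, 5, -5)ᵀ.

Sanity check: (A − (-3)·I) v_1 = (0, 0, 0)ᵀ = 0. ✓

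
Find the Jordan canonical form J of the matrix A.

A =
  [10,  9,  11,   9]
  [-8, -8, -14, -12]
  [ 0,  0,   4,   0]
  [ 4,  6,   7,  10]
J_3(4) ⊕ J_1(4)

The characteristic polynomial is
  det(x·I − A) = x^4 - 16*x^3 + 96*x^2 - 256*x + 256 = (x - 4)^4

Eigenvalues and multiplicities (the geometric multiplicity of λ is n − rank(A − λI), which equals the number of Jordan blocks for λ):
  λ = 4: algebraic multiplicity = 4, geometric multiplicity = 2

Determining the block sizes for each eigenvalue:
  λ = 4: with am = 4 and gm = 2, the partition is not yet determined (e.g. several partitions of 4 into 2 parts exist). Let N = A − (4)·I. Computing rank(N^1) = 2, rank(N^2) = 1, rank(N^3) = 0; the number of blocks of size ≥ j is rank(N^{j−1}) − rank(N^j), giving [2, 1, 1]. So we have 1 block(s) of size 3, 1 block(s) of size 1 → block sizes [3, 1]

Assembling the blocks gives a Jordan form
J =
  [4, 1, 0, 0]
  [0, 4, 1, 0]
  [0, 0, 4, 0]
  [0, 0, 0, 4]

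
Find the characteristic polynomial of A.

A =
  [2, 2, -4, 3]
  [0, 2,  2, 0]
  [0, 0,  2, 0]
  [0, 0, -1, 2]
x^4 - 8*x^3 + 24*x^2 - 32*x + 16

Expanding det(x·I − A) (e.g. by cofactor expansion or by noting that A is similar to its Jordan form J, which has the same characteristic polynomial as A) gives
  χ_A(x) = x^4 - 8*x^3 + 24*x^2 - 32*x + 16
which factors as (x - 2)^4. The eigenvalues (with algebraic multiplicities) are λ = 2 with multiplicity 4.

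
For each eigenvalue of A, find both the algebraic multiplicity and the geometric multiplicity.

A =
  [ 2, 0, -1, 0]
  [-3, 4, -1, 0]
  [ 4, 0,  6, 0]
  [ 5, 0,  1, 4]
λ = 4: alg = 4, geom = 2

Step 1 — factor the characteristic polynomial to read off the algebraic multiplicities:
  χ_A(x) = (x - 4)^4

Step 2 — compute geometric multiplicities via the rank-nullity identity g(λ) = n − rank(A − λI):
  rank(A − (4)·I) = 2, so dim ker(A − (4)·I) = n − 2 = 2

Summary:
  λ = 4: algebraic multiplicity = 4, geometric multiplicity = 2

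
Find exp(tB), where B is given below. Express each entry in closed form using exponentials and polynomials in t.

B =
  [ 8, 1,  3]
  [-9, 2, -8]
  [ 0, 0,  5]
e^{tB} =
  [3*t*exp(5*t) + exp(5*t), t*exp(5*t), t^2*exp(5*t)/2 + 3*t*exp(5*t)]
  [-9*t*exp(5*t), -3*t*exp(5*t) + exp(5*t), -3*t^2*exp(5*t)/2 - 8*t*exp(5*t)]
  [0, 0, exp(5*t)]

Strategy: write B = P · J · P⁻¹ where J is a Jordan canonical form, so e^{tB} = P · e^{tJ} · P⁻¹, and e^{tJ} can be computed block-by-block.

B has Jordan form
J =
  [5, 1, 0]
  [0, 5, 1]
  [0, 0, 5]
(up to reordering of blocks).

Per-block formulas:
  For a 3×3 Jordan block J_3(5): exp(t · J_3(5)) = e^(5t)·(I + t·N + (t^2/2)·N^2), where N is the 3×3 nilpotent shift.

After assembling e^{tJ} and conjugating by P, we get:

e^{tB} =
  [3*t*exp(5*t) + exp(5*t), t*exp(5*t), t^2*exp(5*t)/2 + 3*t*exp(5*t)]
  [-9*t*exp(5*t), -3*t*exp(5*t) + exp(5*t), -3*t^2*exp(5*t)/2 - 8*t*exp(5*t)]
  [0, 0, exp(5*t)]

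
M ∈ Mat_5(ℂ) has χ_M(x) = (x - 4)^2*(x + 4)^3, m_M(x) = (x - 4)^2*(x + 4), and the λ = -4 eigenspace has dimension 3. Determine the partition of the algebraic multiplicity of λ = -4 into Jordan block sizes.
Block sizes for λ = -4: [1, 1, 1]

Step 1 — from the characteristic polynomial, algebraic multiplicity of λ = -4 is 3. From dim ker(M − (-4)·I) = 3, there are exactly 3 Jordan blocks for λ = -4.
Step 2 — from the minimal polynomial, the factor (x + 4) tells us the largest block for λ = -4 has size 1.
Step 3 — with total size 3, 3 blocks, and largest block 1, the block sizes (in nonincreasing order) are [1, 1, 1].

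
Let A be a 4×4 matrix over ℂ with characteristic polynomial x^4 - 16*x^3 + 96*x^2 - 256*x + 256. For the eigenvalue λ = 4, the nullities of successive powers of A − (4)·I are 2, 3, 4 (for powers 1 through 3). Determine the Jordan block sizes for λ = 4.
Block sizes for λ = 4: [3, 1]

From the dimensions of kernels of powers, the number of Jordan blocks of size at least j is d_j − d_{j−1} where d_j = dim ker(N^j) (with d_0 = 0). Computing the differences gives [2, 1, 1].
The number of blocks of size exactly k is (#blocks of size ≥ k) − (#blocks of size ≥ k + 1), so the partition is: 1 block(s) of size 1, 1 block(s) of size 3.
In nonincreasing order the block sizes are [3, 1].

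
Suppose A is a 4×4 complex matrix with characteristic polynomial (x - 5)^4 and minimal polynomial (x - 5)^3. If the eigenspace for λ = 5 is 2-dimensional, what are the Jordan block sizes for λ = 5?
Block sizes for λ = 5: [3, 1]

Step 1 — from the characteristic polynomial, algebraic multiplicity of λ = 5 is 4. From dim ker(A − (5)·I) = 2, there are exactly 2 Jordan blocks for λ = 5.
Step 2 — from the minimal polynomial, the factor (x − 5)^3 tells us the largest block for λ = 5 has size 3.
Step 3 — with total size 4, 2 blocks, and largest block 3, the block sizes (in nonincreasing order) are [3, 1].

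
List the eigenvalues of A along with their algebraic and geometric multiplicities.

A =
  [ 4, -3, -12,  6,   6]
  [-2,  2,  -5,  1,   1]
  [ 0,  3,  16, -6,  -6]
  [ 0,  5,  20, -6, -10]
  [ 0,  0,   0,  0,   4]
λ = 4: alg = 5, geom = 3

Step 1 — factor the characteristic polynomial to read off the algebraic multiplicities:
  χ_A(x) = (x - 4)^5

Step 2 — compute geometric multiplicities via the rank-nullity identity g(λ) = n − rank(A − λI):
  rank(A − (4)·I) = 2, so dim ker(A − (4)·I) = n − 2 = 3

Summary:
  λ = 4: algebraic multiplicity = 5, geometric multiplicity = 3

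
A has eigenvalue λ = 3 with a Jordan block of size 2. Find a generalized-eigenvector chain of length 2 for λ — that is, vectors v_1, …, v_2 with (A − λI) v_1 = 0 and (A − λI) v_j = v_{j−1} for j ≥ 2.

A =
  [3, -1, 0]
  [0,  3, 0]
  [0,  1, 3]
A Jordan chain for λ = 3 of length 2:
v_1 = (-1, 0, 1)ᵀ
v_2 = (0, 1, 0)ᵀ

Let N = A − (3)·I. We want v_2 with N^2 v_2 = 0 but N^1 v_2 ≠ 0; then v_{j-1} := N · v_j for j = 2, …, 2.

Pick v_2 = (0, 1, 0)ᵀ.
Then v_1 = N · v_2 = (-1, 0, 1)ᵀ.

Sanity check: (A − (3)·I) v_1 = (0, 0, 0)ᵀ = 0. ✓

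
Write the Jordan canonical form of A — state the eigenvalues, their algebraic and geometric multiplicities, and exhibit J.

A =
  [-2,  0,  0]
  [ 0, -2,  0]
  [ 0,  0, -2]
J_1(-2) ⊕ J_1(-2) ⊕ J_1(-2)

The characteristic polynomial is
  det(x·I − A) = x^3 + 6*x^2 + 12*x + 8 = (x + 2)^3

Eigenvalues and multiplicities (the geometric multiplicity of λ is n − rank(A − λI), which equals the number of Jordan blocks for λ):
  λ = -2: algebraic multiplicity = 3, geometric multiplicity = 3

Determining the block sizes for each eigenvalue:
  λ = -2: gm = am = 3, so every block has size 1 → block sizes [1, 1, 1]

Assembling the blocks gives a Jordan form
J =
  [-2,  0,  0]
  [ 0, -2,  0]
  [ 0,  0, -2]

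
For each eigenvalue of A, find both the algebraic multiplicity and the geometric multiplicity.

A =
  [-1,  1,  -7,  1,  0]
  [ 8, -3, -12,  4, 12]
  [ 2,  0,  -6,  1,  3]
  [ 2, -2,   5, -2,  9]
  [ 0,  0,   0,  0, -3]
λ = -3: alg = 5, geom = 3

Step 1 — factor the characteristic polynomial to read off the algebraic multiplicities:
  χ_A(x) = (x + 3)^5

Step 2 — compute geometric multiplicities via the rank-nullity identity g(λ) = n − rank(A − λI):
  rank(A − (-3)·I) = 2, so dim ker(A − (-3)·I) = n − 2 = 3

Summary:
  λ = -3: algebraic multiplicity = 5, geometric multiplicity = 3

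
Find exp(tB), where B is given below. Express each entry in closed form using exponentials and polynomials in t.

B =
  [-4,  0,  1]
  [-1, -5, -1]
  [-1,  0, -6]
e^{tB} =
  [t*exp(-5*t) + exp(-5*t), 0, t*exp(-5*t)]
  [-t*exp(-5*t), exp(-5*t), -t*exp(-5*t)]
  [-t*exp(-5*t), 0, -t*exp(-5*t) + exp(-5*t)]

Strategy: write B = P · J · P⁻¹ where J is a Jordan canonical form, so e^{tB} = P · e^{tJ} · P⁻¹, and e^{tJ} can be computed block-by-block.

B has Jordan form
J =
  [-5,  1,  0]
  [ 0, -5,  0]
  [ 0,  0, -5]
(up to reordering of blocks).

Per-block formulas:
  For a 2×2 Jordan block J_2(-5): exp(t · J_2(-5)) = e^(-5t)·(I + t·N), where N is the 2×2 nilpotent shift.
  For a 1×1 block at λ = -5: exp(t · [-5]) = [e^(-5t)].

After assembling e^{tJ} and conjugating by P, we get:

e^{tB} =
  [t*exp(-5*t) + exp(-5*t), 0, t*exp(-5*t)]
  [-t*exp(-5*t), exp(-5*t), -t*exp(-5*t)]
  [-t*exp(-5*t), 0, -t*exp(-5*t) + exp(-5*t)]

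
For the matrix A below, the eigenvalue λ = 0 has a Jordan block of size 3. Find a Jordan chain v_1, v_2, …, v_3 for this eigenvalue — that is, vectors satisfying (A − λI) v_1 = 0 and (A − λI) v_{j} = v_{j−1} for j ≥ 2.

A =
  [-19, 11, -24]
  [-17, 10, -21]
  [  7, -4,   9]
A Jordan chain for λ = 0 of length 3:
v_1 = (6, 6, -2)ᵀ
v_2 = (-19, -17, 7)ᵀ
v_3 = (1, 0, 0)ᵀ

Let N = A − (0)·I. We want v_3 with N^3 v_3 = 0 but N^2 v_3 ≠ 0; then v_{j-1} := N · v_j for j = 3, …, 2.

Pick v_3 = (1, 0, 0)ᵀ.
Then v_2 = N · v_3 = (-19, -17, 7)ᵀ.
Then v_1 = N · v_2 = (6, 6, -2)ᵀ.

Sanity check: (A − (0)·I) v_1 = (0, 0, 0)ᵀ = 0. ✓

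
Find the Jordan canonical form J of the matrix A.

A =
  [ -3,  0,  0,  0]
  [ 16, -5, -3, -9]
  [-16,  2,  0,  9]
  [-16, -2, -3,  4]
J_1(-3) ⊕ J_1(-3) ⊕ J_2(1)

The characteristic polynomial is
  det(x·I − A) = x^4 + 4*x^3 - 2*x^2 - 12*x + 9 = (x - 1)^2*(x + 3)^2

Eigenvalues and multiplicities (the geometric multiplicity of λ is n − rank(A − λI), which equals the number of Jordan blocks for λ):
  λ = -3: algebraic multiplicity = 2, geometric multiplicity = 2
  λ = 1: algebraic multiplicity = 2, geometric multiplicity = 1

Determining the block sizes for each eigenvalue:
  λ = -3: gm = am = 2, so every block has size 1 → block sizes [1, 1]
  λ = 1: one block (gm = 1), so the single block has size am = 2 → block sizes [2]

Assembling the blocks gives a Jordan form
J =
  [-3,  0, 0, 0]
  [ 0, -3, 0, 0]
  [ 0,  0, 1, 1]
  [ 0,  0, 0, 1]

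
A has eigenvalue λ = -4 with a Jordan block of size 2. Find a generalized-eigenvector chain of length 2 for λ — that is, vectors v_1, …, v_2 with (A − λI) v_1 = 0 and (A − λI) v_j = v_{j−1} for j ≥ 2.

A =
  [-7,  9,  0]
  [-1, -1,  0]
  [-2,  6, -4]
A Jordan chain for λ = -4 of length 2:
v_1 = (-3, -1, -2)ᵀ
v_2 = (1, 0, 0)ᵀ

Let N = A − (-4)·I. We want v_2 with N^2 v_2 = 0 but N^1 v_2 ≠ 0; then v_{j-1} := N · v_j for j = 2, …, 2.

Pick v_2 = (1, 0, 0)ᵀ.
Then v_1 = N · v_2 = (-3, -1, -2)ᵀ.

Sanity check: (A − (-4)·I) v_1 = (0, 0, 0)ᵀ = 0. ✓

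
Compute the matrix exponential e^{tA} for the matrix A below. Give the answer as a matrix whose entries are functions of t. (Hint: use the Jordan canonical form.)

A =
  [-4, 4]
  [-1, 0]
e^{tA} =
  [-2*t*exp(-2*t) + exp(-2*t), 4*t*exp(-2*t)]
  [-t*exp(-2*t), 2*t*exp(-2*t) + exp(-2*t)]

Strategy: write A = P · J · P⁻¹ where J is a Jordan canonical form, so e^{tA} = P · e^{tJ} · P⁻¹, and e^{tJ} can be computed block-by-block.

A has Jordan form
J =
  [-2,  1]
  [ 0, -2]
(up to reordering of blocks).

Per-block formulas:
  For a 2×2 Jordan block J_2(-2): exp(t · J_2(-2)) = e^(-2t)·(I + t·N), where N is the 2×2 nilpotent shift.

After assembling e^{tJ} and conjugating by P, we get:

e^{tA} =
  [-2*t*exp(-2*t) + exp(-2*t), 4*t*exp(-2*t)]
  [-t*exp(-2*t), 2*t*exp(-2*t) + exp(-2*t)]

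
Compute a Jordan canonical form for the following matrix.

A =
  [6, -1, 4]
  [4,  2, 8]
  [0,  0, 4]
J_2(4) ⊕ J_1(4)

The characteristic polynomial is
  det(x·I − A) = x^3 - 12*x^2 + 48*x - 64 = (x - 4)^3

Eigenvalues and multiplicities (the geometric multiplicity of λ is n − rank(A − λI), which equals the number of Jordan blocks for λ):
  λ = 4: algebraic multiplicity = 3, geometric multiplicity = 2

Determining the block sizes for each eigenvalue:
  λ = 4: 2 blocks summing to 3 forces exactly one block of size 2 and the rest size 1 → block sizes [2, 1]

Assembling the blocks gives a Jordan form
J =
  [4, 1, 0]
  [0, 4, 0]
  [0, 0, 4]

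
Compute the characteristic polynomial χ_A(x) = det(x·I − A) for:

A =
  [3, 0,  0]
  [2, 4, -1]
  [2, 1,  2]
x^3 - 9*x^2 + 27*x - 27

Expanding det(x·I − A) (e.g. by cofactor expansion or by noting that A is similar to its Jordan form J, which has the same characteristic polynomial as A) gives
  χ_A(x) = x^3 - 9*x^2 + 27*x - 27
which factors as (x - 3)^3. The eigenvalues (with algebraic multiplicities) are λ = 3 with multiplicity 3.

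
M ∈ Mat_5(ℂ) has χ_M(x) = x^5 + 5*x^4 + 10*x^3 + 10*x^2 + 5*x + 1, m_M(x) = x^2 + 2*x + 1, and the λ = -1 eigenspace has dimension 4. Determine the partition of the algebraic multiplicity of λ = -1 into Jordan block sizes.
Block sizes for λ = -1: [2, 1, 1, 1]

Step 1 — from the characteristic polynomial, algebraic multiplicity of λ = -1 is 5. From dim ker(M − (-1)·I) = 4, there are exactly 4 Jordan blocks for λ = -1.
Step 2 — from the minimal polynomial, the factor (x + 1)^2 tells us the largest block for λ = -1 has size 2.
Step 3 — with total size 5, 4 blocks, and largest block 2, the block sizes (in nonincreasing order) are [2, 1, 1, 1].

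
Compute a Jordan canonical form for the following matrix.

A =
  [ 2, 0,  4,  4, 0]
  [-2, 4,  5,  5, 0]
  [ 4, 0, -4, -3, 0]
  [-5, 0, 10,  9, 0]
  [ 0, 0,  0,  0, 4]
J_1(-1) ⊕ J_3(4) ⊕ J_1(4)

The characteristic polynomial is
  det(x·I − A) = x^5 - 15*x^4 + 80*x^3 - 160*x^2 + 256 = (x - 4)^4*(x + 1)

Eigenvalues and multiplicities (the geometric multiplicity of λ is n − rank(A − λI), which equals the number of Jordan blocks for λ):
  λ = -1: algebraic multiplicity = 1, geometric multiplicity = 1
  λ = 4: algebraic multiplicity = 4, geometric multiplicity = 2

Determining the block sizes for each eigenvalue:
  λ = -1: one block (gm = 1), so the single block has size am = 1 → block sizes [1]
  λ = 4: with am = 4 and gm = 2, the partition is not yet determined (e.g. several partitions of 4 into 2 parts exist). Let N = A − (4)·I. Computing rank(N^1) = 3, rank(N^2) = 2, rank(N^3) = 1; the number of blocks of size ≥ j is rank(N^{j−1}) − rank(N^j), giving [2, 1, 1]. So we have 1 block(s) of size 3, 1 block(s) of size 1 → block sizes [3, 1]

Assembling the blocks gives a Jordan form
J =
  [-1, 0, 0, 0, 0]
  [ 0, 4, 1, 0, 0]
  [ 0, 0, 4, 1, 0]
  [ 0, 0, 0, 4, 0]
  [ 0, 0, 0, 0, 4]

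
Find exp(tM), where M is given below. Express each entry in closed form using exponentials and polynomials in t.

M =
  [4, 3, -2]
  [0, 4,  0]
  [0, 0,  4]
e^{tM} =
  [exp(4*t), 3*t*exp(4*t), -2*t*exp(4*t)]
  [0, exp(4*t), 0]
  [0, 0, exp(4*t)]

Strategy: write M = P · J · P⁻¹ where J is a Jordan canonical form, so e^{tM} = P · e^{tJ} · P⁻¹, and e^{tJ} can be computed block-by-block.

M has Jordan form
J =
  [4, 1, 0]
  [0, 4, 0]
  [0, 0, 4]
(up to reordering of blocks).

Per-block formulas:
  For a 1×1 block at λ = 4: exp(t · [4]) = [e^(4t)].
  For a 2×2 Jordan block J_2(4): exp(t · J_2(4)) = e^(4t)·(I + t·N), where N is the 2×2 nilpotent shift.

After assembling e^{tJ} and conjugating by P, we get:

e^{tM} =
  [exp(4*t), 3*t*exp(4*t), -2*t*exp(4*t)]
  [0, exp(4*t), 0]
  [0, 0, exp(4*t)]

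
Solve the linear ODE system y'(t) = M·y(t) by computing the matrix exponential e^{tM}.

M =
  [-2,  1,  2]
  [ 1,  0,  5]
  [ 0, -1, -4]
e^{tM} =
  [t^2*exp(-2*t)/2 + exp(-2*t), t*exp(-2*t), t^2*exp(-2*t)/2 + 2*t*exp(-2*t)]
  [t^2*exp(-2*t) + t*exp(-2*t), 2*t*exp(-2*t) + exp(-2*t), t^2*exp(-2*t) + 5*t*exp(-2*t)]
  [-t^2*exp(-2*t)/2, -t*exp(-2*t), -t^2*exp(-2*t)/2 - 2*t*exp(-2*t) + exp(-2*t)]

Strategy: write M = P · J · P⁻¹ where J is a Jordan canonical form, so e^{tM} = P · e^{tJ} · P⁻¹, and e^{tJ} can be computed block-by-block.

M has Jordan form
J =
  [-2,  1,  0]
  [ 0, -2,  1]
  [ 0,  0, -2]
(up to reordering of blocks).

Per-block formulas:
  For a 3×3 Jordan block J_3(-2): exp(t · J_3(-2)) = e^(-2t)·(I + t·N + (t^2/2)·N^2), where N is the 3×3 nilpotent shift.

After assembling e^{tJ} and conjugating by P, we get:

e^{tM} =
  [t^2*exp(-2*t)/2 + exp(-2*t), t*exp(-2*t), t^2*exp(-2*t)/2 + 2*t*exp(-2*t)]
  [t^2*exp(-2*t) + t*exp(-2*t), 2*t*exp(-2*t) + exp(-2*t), t^2*exp(-2*t) + 5*t*exp(-2*t)]
  [-t^2*exp(-2*t)/2, -t*exp(-2*t), -t^2*exp(-2*t)/2 - 2*t*exp(-2*t) + exp(-2*t)]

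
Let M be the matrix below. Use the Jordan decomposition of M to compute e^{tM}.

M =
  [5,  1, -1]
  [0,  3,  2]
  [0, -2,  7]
e^{tM} =
  [exp(5*t), t*exp(5*t), -t*exp(5*t)]
  [0, -2*t*exp(5*t) + exp(5*t), 2*t*exp(5*t)]
  [0, -2*t*exp(5*t), 2*t*exp(5*t) + exp(5*t)]

Strategy: write M = P · J · P⁻¹ where J is a Jordan canonical form, so e^{tM} = P · e^{tJ} · P⁻¹, and e^{tJ} can be computed block-by-block.

M has Jordan form
J =
  [5, 1, 0]
  [0, 5, 0]
  [0, 0, 5]
(up to reordering of blocks).

Per-block formulas:
  For a 2×2 Jordan block J_2(5): exp(t · J_2(5)) = e^(5t)·(I + t·N), where N is the 2×2 nilpotent shift.
  For a 1×1 block at λ = 5: exp(t · [5]) = [e^(5t)].

After assembling e^{tJ} and conjugating by P, we get:

e^{tM} =
  [exp(5*t), t*exp(5*t), -t*exp(5*t)]
  [0, -2*t*exp(5*t) + exp(5*t), 2*t*exp(5*t)]
  [0, -2*t*exp(5*t), 2*t*exp(5*t) + exp(5*t)]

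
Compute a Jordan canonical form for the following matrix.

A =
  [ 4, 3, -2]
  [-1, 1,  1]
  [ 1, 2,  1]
J_3(2)

The characteristic polynomial is
  det(x·I − A) = x^3 - 6*x^2 + 12*x - 8 = (x - 2)^3

Eigenvalues and multiplicities (the geometric multiplicity of λ is n − rank(A − λI), which equals the number of Jordan blocks for λ):
  λ = 2: algebraic multiplicity = 3, geometric multiplicity = 1

Determining the block sizes for each eigenvalue:
  λ = 2: one block (gm = 1), so the single block has size am = 3 → block sizes [3]

Assembling the blocks gives a Jordan form
J =
  [2, 1, 0]
  [0, 2, 1]
  [0, 0, 2]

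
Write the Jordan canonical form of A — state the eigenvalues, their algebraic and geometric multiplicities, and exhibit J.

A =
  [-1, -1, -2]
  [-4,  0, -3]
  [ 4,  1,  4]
J_3(1)

The characteristic polynomial is
  det(x·I − A) = x^3 - 3*x^2 + 3*x - 1 = (x - 1)^3

Eigenvalues and multiplicities (the geometric multiplicity of λ is n − rank(A − λI), which equals the number of Jordan blocks for λ):
  λ = 1: algebraic multiplicity = 3, geometric multiplicity = 1

Determining the block sizes for each eigenvalue:
  λ = 1: one block (gm = 1), so the single block has size am = 3 → block sizes [3]

Assembling the blocks gives a Jordan form
J =
  [1, 1, 0]
  [0, 1, 1]
  [0, 0, 1]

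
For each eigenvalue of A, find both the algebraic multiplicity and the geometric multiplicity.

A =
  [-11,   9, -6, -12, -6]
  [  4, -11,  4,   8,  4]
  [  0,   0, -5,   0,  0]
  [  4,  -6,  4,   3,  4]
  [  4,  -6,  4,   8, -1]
λ = -5: alg = 5, geom = 4

Step 1 — factor the characteristic polynomial to read off the algebraic multiplicities:
  χ_A(x) = (x + 5)^5

Step 2 — compute geometric multiplicities via the rank-nullity identity g(λ) = n − rank(A − λI):
  rank(A − (-5)·I) = 1, so dim ker(A − (-5)·I) = n − 1 = 4

Summary:
  λ = -5: algebraic multiplicity = 5, geometric multiplicity = 4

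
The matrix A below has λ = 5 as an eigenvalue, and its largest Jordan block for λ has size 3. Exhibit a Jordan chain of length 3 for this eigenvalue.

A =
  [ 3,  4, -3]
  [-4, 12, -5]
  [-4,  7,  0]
A Jordan chain for λ = 5 of length 3:
v_1 = (-1, -2, -2)ᵀ
v_2 = (4, 7, 7)ᵀ
v_3 = (0, 1, 0)ᵀ

Let N = A − (5)·I. We want v_3 with N^3 v_3 = 0 but N^2 v_3 ≠ 0; then v_{j-1} := N · v_j for j = 3, …, 2.

Pick v_3 = (0, 1, 0)ᵀ.
Then v_2 = N · v_3 = (4, 7, 7)ᵀ.
Then v_1 = N · v_2 = (-1, -2, -2)ᵀ.

Sanity check: (A − (5)·I) v_1 = (0, 0, 0)ᵀ = 0. ✓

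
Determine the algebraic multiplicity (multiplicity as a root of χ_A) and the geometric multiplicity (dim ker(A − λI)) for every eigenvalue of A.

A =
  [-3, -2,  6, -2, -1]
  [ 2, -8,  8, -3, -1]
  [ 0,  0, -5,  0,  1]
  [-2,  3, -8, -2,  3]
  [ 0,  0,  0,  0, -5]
λ = -5: alg = 4, geom = 2; λ = -3: alg = 1, geom = 1

Step 1 — factor the characteristic polynomial to read off the algebraic multiplicities:
  χ_A(x) = (x + 3)*(x + 5)^4

Step 2 — compute geometric multiplicities via the rank-nullity identity g(λ) = n − rank(A − λI):
  rank(A − (-5)·I) = 3, so dim ker(A − (-5)·I) = n − 3 = 2
  rank(A − (-3)·I) = 4, so dim ker(A − (-3)·I) = n − 4 = 1

Summary:
  λ = -5: algebraic multiplicity = 4, geometric multiplicity = 2
  λ = -3: algebraic multiplicity = 1, geometric multiplicity = 1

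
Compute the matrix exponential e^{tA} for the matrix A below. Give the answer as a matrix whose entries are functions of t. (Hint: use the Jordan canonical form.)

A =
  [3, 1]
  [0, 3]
e^{tA} =
  [exp(3*t), t*exp(3*t)]
  [0, exp(3*t)]

Strategy: write A = P · J · P⁻¹ where J is a Jordan canonical form, so e^{tA} = P · e^{tJ} · P⁻¹, and e^{tJ} can be computed block-by-block.

A has Jordan form
J =
  [3, 1]
  [0, 3]
(up to reordering of blocks).

Per-block formulas:
  For a 2×2 Jordan block J_2(3): exp(t · J_2(3)) = e^(3t)·(I + t·N), where N is the 2×2 nilpotent shift.

After assembling e^{tJ} and conjugating by P, we get:

e^{tA} =
  [exp(3*t), t*exp(3*t)]
  [0, exp(3*t)]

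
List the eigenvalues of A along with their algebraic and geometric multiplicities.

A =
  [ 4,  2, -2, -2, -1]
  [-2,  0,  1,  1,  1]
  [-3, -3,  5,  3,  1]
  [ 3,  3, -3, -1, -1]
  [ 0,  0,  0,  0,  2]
λ = 2: alg = 5, geom = 2

Step 1 — factor the characteristic polynomial to read off the algebraic multiplicities:
  χ_A(x) = (x - 2)^5

Step 2 — compute geometric multiplicities via the rank-nullity identity g(λ) = n − rank(A − λI):
  rank(A − (2)·I) = 3, so dim ker(A − (2)·I) = n − 3 = 2

Summary:
  λ = 2: algebraic multiplicity = 5, geometric multiplicity = 2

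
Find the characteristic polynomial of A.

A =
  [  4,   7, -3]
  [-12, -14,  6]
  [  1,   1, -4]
x^3 + 14*x^2 + 65*x + 100

Expanding det(x·I − A) (e.g. by cofactor expansion or by noting that A is similar to its Jordan form J, which has the same characteristic polynomial as A) gives
  χ_A(x) = x^3 + 14*x^2 + 65*x + 100
which factors as (x + 4)*(x + 5)^2. The eigenvalues (with algebraic multiplicities) are λ = -5 with multiplicity 2, λ = -4 with multiplicity 1.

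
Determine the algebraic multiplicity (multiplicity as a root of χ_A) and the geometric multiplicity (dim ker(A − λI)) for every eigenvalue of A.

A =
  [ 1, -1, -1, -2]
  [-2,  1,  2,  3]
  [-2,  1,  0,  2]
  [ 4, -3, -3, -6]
λ = -1: alg = 4, geom = 2

Step 1 — factor the characteristic polynomial to read off the algebraic multiplicities:
  χ_A(x) = (x + 1)^4

Step 2 — compute geometric multiplicities via the rank-nullity identity g(λ) = n − rank(A − λI):
  rank(A − (-1)·I) = 2, so dim ker(A − (-1)·I) = n − 2 = 2

Summary:
  λ = -1: algebraic multiplicity = 4, geometric multiplicity = 2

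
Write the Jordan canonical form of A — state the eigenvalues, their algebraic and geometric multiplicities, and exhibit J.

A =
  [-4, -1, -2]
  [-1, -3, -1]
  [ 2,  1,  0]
J_1(-3) ⊕ J_2(-2)

The characteristic polynomial is
  det(x·I − A) = x^3 + 7*x^2 + 16*x + 12 = (x + 2)^2*(x + 3)

Eigenvalues and multiplicities (the geometric multiplicity of λ is n − rank(A − λI), which equals the number of Jordan blocks for λ):
  λ = -3: algebraic multiplicity = 1, geometric multiplicity = 1
  λ = -2: algebraic multiplicity = 2, geometric multiplicity = 1

Determining the block sizes for each eigenvalue:
  λ = -3: one block (gm = 1), so the single block has size am = 1 → block sizes [1]
  λ = -2: one block (gm = 1), so the single block has size am = 2 → block sizes [2]

Assembling the blocks gives a Jordan form
J =
  [-3,  0,  0]
  [ 0, -2,  1]
  [ 0,  0, -2]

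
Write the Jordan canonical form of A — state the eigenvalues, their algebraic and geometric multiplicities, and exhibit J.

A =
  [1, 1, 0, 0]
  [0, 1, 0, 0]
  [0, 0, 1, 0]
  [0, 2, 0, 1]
J_2(1) ⊕ J_1(1) ⊕ J_1(1)

The characteristic polynomial is
  det(x·I − A) = x^4 - 4*x^3 + 6*x^2 - 4*x + 1 = (x - 1)^4

Eigenvalues and multiplicities (the geometric multiplicity of λ is n − rank(A − λI), which equals the number of Jordan blocks for λ):
  λ = 1: algebraic multiplicity = 4, geometric multiplicity = 3

Determining the block sizes for each eigenvalue:
  λ = 1: 3 blocks summing to 4 forces exactly one block of size 2 and the rest size 1 → block sizes [2, 1, 1]

Assembling the blocks gives a Jordan form
J =
  [1, 1, 0, 0]
  [0, 1, 0, 0]
  [0, 0, 1, 0]
  [0, 0, 0, 1]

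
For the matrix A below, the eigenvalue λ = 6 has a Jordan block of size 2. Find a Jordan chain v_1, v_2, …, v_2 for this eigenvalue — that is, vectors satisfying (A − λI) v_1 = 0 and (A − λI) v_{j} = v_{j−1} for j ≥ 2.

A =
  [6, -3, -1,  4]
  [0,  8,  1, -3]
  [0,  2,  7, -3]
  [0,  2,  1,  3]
A Jordan chain for λ = 6 of length 2:
v_1 = (-3, 2, 2, 2)ᵀ
v_2 = (0, 1, 0, 0)ᵀ

Let N = A − (6)·I. We want v_2 with N^2 v_2 = 0 but N^1 v_2 ≠ 0; then v_{j-1} := N · v_j for j = 2, …, 2.

Pick v_2 = (0, 1, 0, 0)ᵀ.
Then v_1 = N · v_2 = (-3, 2, 2, 2)ᵀ.

Sanity check: (A − (6)·I) v_1 = (0, 0, 0, 0)ᵀ = 0. ✓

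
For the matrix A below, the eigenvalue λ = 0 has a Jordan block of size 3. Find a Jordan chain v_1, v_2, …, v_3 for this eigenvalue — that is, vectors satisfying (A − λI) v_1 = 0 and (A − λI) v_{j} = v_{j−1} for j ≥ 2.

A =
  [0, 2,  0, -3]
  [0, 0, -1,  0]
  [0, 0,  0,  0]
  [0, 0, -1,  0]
A Jordan chain for λ = 0 of length 3:
v_1 = (1, 0, 0, 0)ᵀ
v_2 = (0, -1, 0, -1)ᵀ
v_3 = (0, 0, 1, 0)ᵀ

Let N = A − (0)·I. We want v_3 with N^3 v_3 = 0 but N^2 v_3 ≠ 0; then v_{j-1} := N · v_j for j = 3, …, 2.

Pick v_3 = (0, 0, 1, 0)ᵀ.
Then v_2 = N · v_3 = (0, -1, 0, -1)ᵀ.
Then v_1 = N · v_2 = (1, 0, 0, 0)ᵀ.

Sanity check: (A − (0)·I) v_1 = (0, 0, 0, 0)ᵀ = 0. ✓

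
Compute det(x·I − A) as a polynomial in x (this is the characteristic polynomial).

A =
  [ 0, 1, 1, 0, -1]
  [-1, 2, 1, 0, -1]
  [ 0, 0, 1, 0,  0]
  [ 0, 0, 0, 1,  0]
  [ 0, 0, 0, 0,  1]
x^5 - 5*x^4 + 10*x^3 - 10*x^2 + 5*x - 1

Expanding det(x·I − A) (e.g. by cofactor expansion or by noting that A is similar to its Jordan form J, which has the same characteristic polynomial as A) gives
  χ_A(x) = x^5 - 5*x^4 + 10*x^3 - 10*x^2 + 5*x - 1
which factors as (x - 1)^5. The eigenvalues (with algebraic multiplicities) are λ = 1 with multiplicity 5.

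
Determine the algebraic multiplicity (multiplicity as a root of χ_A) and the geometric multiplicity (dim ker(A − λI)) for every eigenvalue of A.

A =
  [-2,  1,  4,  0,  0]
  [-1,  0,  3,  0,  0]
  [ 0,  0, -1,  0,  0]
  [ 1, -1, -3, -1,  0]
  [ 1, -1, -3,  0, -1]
λ = -1: alg = 5, geom = 3

Step 1 — factor the characteristic polynomial to read off the algebraic multiplicities:
  χ_A(x) = (x + 1)^5

Step 2 — compute geometric multiplicities via the rank-nullity identity g(λ) = n − rank(A − λI):
  rank(A − (-1)·I) = 2, so dim ker(A − (-1)·I) = n − 2 = 3

Summary:
  λ = -1: algebraic multiplicity = 5, geometric multiplicity = 3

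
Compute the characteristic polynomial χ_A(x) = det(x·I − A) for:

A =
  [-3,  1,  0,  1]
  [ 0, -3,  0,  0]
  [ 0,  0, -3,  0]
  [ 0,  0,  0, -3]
x^4 + 12*x^3 + 54*x^2 + 108*x + 81

Expanding det(x·I − A) (e.g. by cofactor expansion or by noting that A is similar to its Jordan form J, which has the same characteristic polynomial as A) gives
  χ_A(x) = x^4 + 12*x^3 + 54*x^2 + 108*x + 81
which factors as (x + 3)^4. The eigenvalues (with algebraic multiplicities) are λ = -3 with multiplicity 4.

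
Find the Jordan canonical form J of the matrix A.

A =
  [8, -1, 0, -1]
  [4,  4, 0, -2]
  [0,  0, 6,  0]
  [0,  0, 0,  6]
J_2(6) ⊕ J_1(6) ⊕ J_1(6)

The characteristic polynomial is
  det(x·I − A) = x^4 - 24*x^3 + 216*x^2 - 864*x + 1296 = (x - 6)^4

Eigenvalues and multiplicities (the geometric multiplicity of λ is n − rank(A − λI), which equals the number of Jordan blocks for λ):
  λ = 6: algebraic multiplicity = 4, geometric multiplicity = 3

Determining the block sizes for each eigenvalue:
  λ = 6: 3 blocks summing to 4 forces exactly one block of size 2 and the rest size 1 → block sizes [2, 1, 1]

Assembling the blocks gives a Jordan form
J =
  [6, 1, 0, 0]
  [0, 6, 0, 0]
  [0, 0, 6, 0]
  [0, 0, 0, 6]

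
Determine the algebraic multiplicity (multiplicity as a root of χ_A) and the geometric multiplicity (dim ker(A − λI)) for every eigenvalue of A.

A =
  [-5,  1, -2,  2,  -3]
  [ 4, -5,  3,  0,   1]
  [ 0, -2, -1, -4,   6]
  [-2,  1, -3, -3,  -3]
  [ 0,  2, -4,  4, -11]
λ = -5: alg = 5, geom = 2

Step 1 — factor the characteristic polynomial to read off the algebraic multiplicities:
  χ_A(x) = (x + 5)^5

Step 2 — compute geometric multiplicities via the rank-nullity identity g(λ) = n − rank(A − λI):
  rank(A − (-5)·I) = 3, so dim ker(A − (-5)·I) = n − 3 = 2

Summary:
  λ = -5: algebraic multiplicity = 5, geometric multiplicity = 2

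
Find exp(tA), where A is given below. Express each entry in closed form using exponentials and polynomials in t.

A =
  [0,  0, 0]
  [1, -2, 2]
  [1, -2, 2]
e^{tA} =
  [1, 0, 0]
  [t, 1 - 2*t, 2*t]
  [t, -2*t, 2*t + 1]

Strategy: write A = P · J · P⁻¹ where J is a Jordan canonical form, so e^{tA} = P · e^{tJ} · P⁻¹, and e^{tJ} can be computed block-by-block.

A has Jordan form
J =
  [0, 1, 0]
  [0, 0, 0]
  [0, 0, 0]
(up to reordering of blocks).

Per-block formulas:
  For a 2×2 Jordan block J_2(0): exp(t · J_2(0)) = e^(0t)·(I + t·N), where N is the 2×2 nilpotent shift.
  For a 1×1 block at λ = 0: exp(t · [0]) = [e^(0t)].

After assembling e^{tJ} and conjugating by P, we get:

e^{tA} =
  [1, 0, 0]
  [t, 1 - 2*t, 2*t]
  [t, -2*t, 2*t + 1]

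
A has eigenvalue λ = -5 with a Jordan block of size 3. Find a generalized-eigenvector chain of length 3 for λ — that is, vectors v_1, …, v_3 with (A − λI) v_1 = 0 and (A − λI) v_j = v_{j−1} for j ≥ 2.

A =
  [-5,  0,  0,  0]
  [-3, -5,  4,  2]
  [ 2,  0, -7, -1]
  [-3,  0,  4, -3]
A Jordan chain for λ = -5 of length 3:
v_1 = (0, 2, -1, 2)ᵀ
v_2 = (0, -3, 2, -3)ᵀ
v_3 = (1, 0, 0, 0)ᵀ

Let N = A − (-5)·I. We want v_3 with N^3 v_3 = 0 but N^2 v_3 ≠ 0; then v_{j-1} := N · v_j for j = 3, …, 2.

Pick v_3 = (1, 0, 0, 0)ᵀ.
Then v_2 = N · v_3 = (0, -3, 2, -3)ᵀ.
Then v_1 = N · v_2 = (0, 2, -1, 2)ᵀ.

Sanity check: (A − (-5)·I) v_1 = (0, 0, 0, 0)ᵀ = 0. ✓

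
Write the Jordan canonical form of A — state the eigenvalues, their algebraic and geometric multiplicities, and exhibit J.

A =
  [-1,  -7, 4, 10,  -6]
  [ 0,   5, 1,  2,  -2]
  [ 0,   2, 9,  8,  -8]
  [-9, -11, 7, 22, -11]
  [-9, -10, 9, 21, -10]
J_3(5) ⊕ J_2(5)

The characteristic polynomial is
  det(x·I − A) = x^5 - 25*x^4 + 250*x^3 - 1250*x^2 + 3125*x - 3125 = (x - 5)^5

Eigenvalues and multiplicities (the geometric multiplicity of λ is n − rank(A − λI), which equals the number of Jordan blocks for λ):
  λ = 5: algebraic multiplicity = 5, geometric multiplicity = 2

Determining the block sizes for each eigenvalue:
  λ = 5: with am = 5 and gm = 2, the partition is not yet determined (e.g. several partitions of 5 into 2 parts exist). Let N = A − (5)·I. Computing rank(N^1) = 3, rank(N^2) = 1, rank(N^3) = 0; the number of blocks of size ≥ j is rank(N^{j−1}) − rank(N^j), giving [2, 2, 1]. So we have 1 block(s) of size 3, 1 block(s) of size 2 → block sizes [3, 2]

Assembling the blocks gives a Jordan form
J =
  [5, 1, 0, 0, 0]
  [0, 5, 1, 0, 0]
  [0, 0, 5, 0, 0]
  [0, 0, 0, 5, 1]
  [0, 0, 0, 0, 5]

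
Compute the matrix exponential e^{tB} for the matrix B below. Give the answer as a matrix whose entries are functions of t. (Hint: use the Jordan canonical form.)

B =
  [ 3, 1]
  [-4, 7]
e^{tB} =
  [-2*t*exp(5*t) + exp(5*t), t*exp(5*t)]
  [-4*t*exp(5*t), 2*t*exp(5*t) + exp(5*t)]

Strategy: write B = P · J · P⁻¹ where J is a Jordan canonical form, so e^{tB} = P · e^{tJ} · P⁻¹, and e^{tJ} can be computed block-by-block.

B has Jordan form
J =
  [5, 1]
  [0, 5]
(up to reordering of blocks).

Per-block formulas:
  For a 2×2 Jordan block J_2(5): exp(t · J_2(5)) = e^(5t)·(I + t·N), where N is the 2×2 nilpotent shift.

After assembling e^{tJ} and conjugating by P, we get:

e^{tB} =
  [-2*t*exp(5*t) + exp(5*t), t*exp(5*t)]
  [-4*t*exp(5*t), 2*t*exp(5*t) + exp(5*t)]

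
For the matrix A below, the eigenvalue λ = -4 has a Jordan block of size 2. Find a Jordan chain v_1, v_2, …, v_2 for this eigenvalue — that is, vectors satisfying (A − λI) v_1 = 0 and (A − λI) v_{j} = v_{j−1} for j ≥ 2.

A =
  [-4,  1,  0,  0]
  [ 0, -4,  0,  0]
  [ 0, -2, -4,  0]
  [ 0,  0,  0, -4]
A Jordan chain for λ = -4 of length 2:
v_1 = (1, 0, -2, 0)ᵀ
v_2 = (0, 1, 0, 0)ᵀ

Let N = A − (-4)·I. We want v_2 with N^2 v_2 = 0 but N^1 v_2 ≠ 0; then v_{j-1} := N · v_j for j = 2, …, 2.

Pick v_2 = (0, 1, 0, 0)ᵀ.
Then v_1 = N · v_2 = (1, 0, -2, 0)ᵀ.

Sanity check: (A − (-4)·I) v_1 = (0, 0, 0, 0)ᵀ = 0. ✓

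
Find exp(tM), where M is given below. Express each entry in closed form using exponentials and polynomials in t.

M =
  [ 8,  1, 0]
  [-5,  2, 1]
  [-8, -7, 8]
e^{tM} =
  [-t^2*exp(6*t)/2 + 2*t*exp(6*t) + exp(6*t), -t^2*exp(6*t) + t*exp(6*t), t^2*exp(6*t)/2]
  [t^2*exp(6*t) - 5*t*exp(6*t), 2*t^2*exp(6*t) - 4*t*exp(6*t) + exp(6*t), -t^2*exp(6*t) + t*exp(6*t)]
  [3*t^2*exp(6*t)/2 - 8*t*exp(6*t), 3*t^2*exp(6*t) - 7*t*exp(6*t), -3*t^2*exp(6*t)/2 + 2*t*exp(6*t) + exp(6*t)]

Strategy: write M = P · J · P⁻¹ where J is a Jordan canonical form, so e^{tM} = P · e^{tJ} · P⁻¹, and e^{tJ} can be computed block-by-block.

M has Jordan form
J =
  [6, 1, 0]
  [0, 6, 1]
  [0, 0, 6]
(up to reordering of blocks).

Per-block formulas:
  For a 3×3 Jordan block J_3(6): exp(t · J_3(6)) = e^(6t)·(I + t·N + (t^2/2)·N^2), where N is the 3×3 nilpotent shift.

After assembling e^{tJ} and conjugating by P, we get:

e^{tM} =
  [-t^2*exp(6*t)/2 + 2*t*exp(6*t) + exp(6*t), -t^2*exp(6*t) + t*exp(6*t), t^2*exp(6*t)/2]
  [t^2*exp(6*t) - 5*t*exp(6*t), 2*t^2*exp(6*t) - 4*t*exp(6*t) + exp(6*t), -t^2*exp(6*t) + t*exp(6*t)]
  [3*t^2*exp(6*t)/2 - 8*t*exp(6*t), 3*t^2*exp(6*t) - 7*t*exp(6*t), -3*t^2*exp(6*t)/2 + 2*t*exp(6*t) + exp(6*t)]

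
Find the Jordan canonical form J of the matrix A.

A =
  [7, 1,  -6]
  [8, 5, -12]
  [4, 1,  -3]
J_2(3) ⊕ J_1(3)

The characteristic polynomial is
  det(x·I − A) = x^3 - 9*x^2 + 27*x - 27 = (x - 3)^3

Eigenvalues and multiplicities (the geometric multiplicity of λ is n − rank(A − λI), which equals the number of Jordan blocks for λ):
  λ = 3: algebraic multiplicity = 3, geometric multiplicity = 2

Determining the block sizes for each eigenvalue:
  λ = 3: 2 blocks summing to 3 forces exactly one block of size 2 and the rest size 1 → block sizes [2, 1]

Assembling the blocks gives a Jordan form
J =
  [3, 1, 0]
  [0, 3, 0]
  [0, 0, 3]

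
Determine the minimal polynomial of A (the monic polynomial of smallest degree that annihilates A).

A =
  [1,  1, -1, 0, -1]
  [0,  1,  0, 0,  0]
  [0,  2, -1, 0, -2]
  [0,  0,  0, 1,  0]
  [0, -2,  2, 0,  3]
x^2 - 2*x + 1

The characteristic polynomial is χ_A(x) = (x - 1)^5, so the eigenvalues are known. The minimal polynomial is
  m_A(x) = Π_λ (x − λ)^{k_λ}
where k_λ is the size of the *largest* Jordan block for λ (equivalently, the smallest k with (A − λI)^k v = 0 for every generalised eigenvector v of λ).

  λ = 1: largest Jordan block has size 2, contributing (x − 1)^2

So m_A(x) = (x - 1)^2 = x^2 - 2*x + 1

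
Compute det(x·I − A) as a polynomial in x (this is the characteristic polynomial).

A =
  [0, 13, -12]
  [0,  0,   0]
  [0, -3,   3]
x^3 - 3*x^2

Expanding det(x·I − A) (e.g. by cofactor expansion or by noting that A is similar to its Jordan form J, which has the same characteristic polynomial as A) gives
  χ_A(x) = x^3 - 3*x^2
which factors as x^2*(x - 3). The eigenvalues (with algebraic multiplicities) are λ = 0 with multiplicity 2, λ = 3 with multiplicity 1.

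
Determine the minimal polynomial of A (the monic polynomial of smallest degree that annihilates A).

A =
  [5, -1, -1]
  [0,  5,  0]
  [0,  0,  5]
x^2 - 10*x + 25

The characteristic polynomial is χ_A(x) = (x - 5)^3, so the eigenvalues are known. The minimal polynomial is
  m_A(x) = Π_λ (x − λ)^{k_λ}
where k_λ is the size of the *largest* Jordan block for λ (equivalently, the smallest k with (A − λI)^k v = 0 for every generalised eigenvector v of λ).

  λ = 5: largest Jordan block has size 2, contributing (x − 5)^2

So m_A(x) = (x - 5)^2 = x^2 - 10*x + 25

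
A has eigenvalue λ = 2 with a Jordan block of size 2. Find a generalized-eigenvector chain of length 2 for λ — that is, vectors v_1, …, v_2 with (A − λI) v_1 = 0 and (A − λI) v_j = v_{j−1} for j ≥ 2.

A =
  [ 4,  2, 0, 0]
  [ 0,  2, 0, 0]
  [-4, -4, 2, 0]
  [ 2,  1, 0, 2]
A Jordan chain for λ = 2 of length 2:
v_1 = (0, 0, 0, 1)ᵀ
v_2 = (1, -1, 0, 0)ᵀ

Let N = A − (2)·I. We want v_2 with N^2 v_2 = 0 but N^1 v_2 ≠ 0; then v_{j-1} := N · v_j for j = 2, …, 2.

Pick v_2 = (1, -1, 0, 0)ᵀ.
Then v_1 = N · v_2 = (0, 0, 0, 1)ᵀ.

Sanity check: (A − (2)·I) v_1 = (0, 0, 0, 0)ᵀ = 0. ✓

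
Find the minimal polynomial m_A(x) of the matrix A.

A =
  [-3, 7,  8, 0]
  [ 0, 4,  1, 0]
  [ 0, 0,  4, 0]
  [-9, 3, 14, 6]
x^4 - 11*x^3 + 22*x^2 + 96*x - 288

The characteristic polynomial is χ_A(x) = (x - 6)*(x - 4)^2*(x + 3), so the eigenvalues are known. The minimal polynomial is
  m_A(x) = Π_λ (x − λ)^{k_λ}
where k_λ is the size of the *largest* Jordan block for λ (equivalently, the smallest k with (A − λI)^k v = 0 for every generalised eigenvector v of λ).

  λ = -3: largest Jordan block has size 1, contributing (x + 3)
  λ = 4: largest Jordan block has size 2, contributing (x − 4)^2
  λ = 6: largest Jordan block has size 1, contributing (x − 6)

So m_A(x) = (x - 6)*(x - 4)^2*(x + 3) = x^4 - 11*x^3 + 22*x^2 + 96*x - 288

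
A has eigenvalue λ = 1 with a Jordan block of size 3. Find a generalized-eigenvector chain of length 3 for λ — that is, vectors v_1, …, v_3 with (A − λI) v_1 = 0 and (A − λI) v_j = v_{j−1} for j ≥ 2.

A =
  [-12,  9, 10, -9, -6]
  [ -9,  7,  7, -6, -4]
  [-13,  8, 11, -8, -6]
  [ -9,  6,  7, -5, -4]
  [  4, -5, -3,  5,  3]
A Jordan chain for λ = 1 of length 3:
v_1 = (10, 5, 10, 5, -5)ᵀ
v_2 = (6, 3, 1, 3, -13)ᵀ
v_3 = (3, 5, 0, 0, 0)ᵀ

Let N = A − (1)·I. We want v_3 with N^3 v_3 = 0 but N^2 v_3 ≠ 0; then v_{j-1} := N · v_j for j = 3, …, 2.

Pick v_3 = (3, 5, 0, 0, 0)ᵀ.
Then v_2 = N · v_3 = (6, 3, 1, 3, -13)ᵀ.
Then v_1 = N · v_2 = (10, 5, 10, 5, -5)ᵀ.

Sanity check: (A − (1)·I) v_1 = (0, 0, 0, 0, 0)ᵀ = 0. ✓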